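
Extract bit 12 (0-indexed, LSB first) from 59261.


0b1110011101111101, position 12 = 0

0


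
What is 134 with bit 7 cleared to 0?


134 & ~(1 << 7) = 6

6


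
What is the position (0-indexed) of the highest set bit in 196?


0b11000100. Highest set bit at position 7

7


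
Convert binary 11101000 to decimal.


11101000 in decimal = 232

232


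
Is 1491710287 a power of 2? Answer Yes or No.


0b1011000111010011011000101001111. Multiple bits set => No

No


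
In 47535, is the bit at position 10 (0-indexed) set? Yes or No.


0b1011100110101111, bit 10 = 0. No

No


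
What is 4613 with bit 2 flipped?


4613 ^ (1 << 2) = 4613 ^ 4 = 4609

4609


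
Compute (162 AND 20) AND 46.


Step 1: 162 & 20 = 0
Step 2: 0 & 46 = 0

0


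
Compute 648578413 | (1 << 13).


648578413 | (1 << 13) = 648578413 | 8192 = 648586605

648586605


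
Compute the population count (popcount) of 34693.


0b1000011110000101 has 7 set bits

7


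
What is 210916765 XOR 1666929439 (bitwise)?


0b1100100100100101010110011101 ^ 0b1100011010110110101001100011111 = 0b1101111110010010000011010000010 = 1875445378

1875445378


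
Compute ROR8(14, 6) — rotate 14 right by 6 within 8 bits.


Rotate 0b1110 right by 6 (8-bit) = 0b111000 = 56

56


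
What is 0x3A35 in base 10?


3A35 hex = 14901 decimal

14901


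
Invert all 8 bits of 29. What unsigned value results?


29 ^ 255 = 226

226


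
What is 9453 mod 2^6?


9453 & 63 = 45

45


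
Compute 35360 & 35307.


0b1000101000100000 & 0b1000100111101011 = 0b1000100000100000 = 34848

34848


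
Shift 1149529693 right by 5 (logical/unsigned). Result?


0b1000100100001000110111001011101 >> 5 = 0b10001001000010001101110010 = 35922802

35922802


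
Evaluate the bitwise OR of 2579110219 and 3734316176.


0b10011001101110100001100101001011 | 0b11011110100101010010010010010000 = 0b11011111101111110011110111011011 = 3753852379

3753852379


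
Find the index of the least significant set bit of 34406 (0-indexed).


0b1000011001100110. Lowest set bit at position 1

1


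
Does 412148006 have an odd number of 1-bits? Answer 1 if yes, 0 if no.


0b11000100100001110000100100110 has 11 ones => parity 1

1


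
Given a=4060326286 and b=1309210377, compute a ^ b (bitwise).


4060326286 ^ 1309210377 = 3154861703

3154861703


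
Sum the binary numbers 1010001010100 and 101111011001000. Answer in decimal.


1010001010100 + 101111011001000 = 111001100011100 = 29468

29468


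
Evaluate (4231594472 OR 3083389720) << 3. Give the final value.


Step 1: 4231594472 | 3083389720 = 4294560760
Step 2: 4294560760 << 3 = 34356486080

34356486080


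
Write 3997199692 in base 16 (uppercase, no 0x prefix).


3997199692 = EE406D4C hex

EE406D4C


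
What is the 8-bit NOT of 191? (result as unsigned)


~0b10111111 = 0b1000000 = 64 (8-bit unsigned)

64


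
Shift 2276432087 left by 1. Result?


0b10000111101011111001100011010111 << 1 = 0b100001111010111110011000110101110 = 4552864174

4552864174


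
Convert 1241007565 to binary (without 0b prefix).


1241007565 = 1001001111110000100010111001101 in binary

1001001111110000100010111001101


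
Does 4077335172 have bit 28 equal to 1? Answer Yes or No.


0b11110011000001110011001010000100, bit 28 = 1. Yes

Yes


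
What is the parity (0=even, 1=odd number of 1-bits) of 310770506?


0b10010100001011111101101001010 has 15 ones => parity 1

1


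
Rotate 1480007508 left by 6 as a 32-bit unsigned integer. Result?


Rotate 0b1011000001101110001111101010100 left by 6 (32-bit) = 0b1101110001111101010100010110 = 231200022

231200022


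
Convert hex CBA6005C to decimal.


CBA6005C hex = 3416653916 decimal

3416653916


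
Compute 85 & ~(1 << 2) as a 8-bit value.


85 & ~(1 << 2) = 81

81


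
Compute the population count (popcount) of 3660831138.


0b11011010001100111101100110100010 has 17 set bits

17


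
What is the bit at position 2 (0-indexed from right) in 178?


0b10110010, position 2 = 0

0


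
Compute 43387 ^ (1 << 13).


43387 ^ (1 << 13) = 43387 ^ 8192 = 35195

35195


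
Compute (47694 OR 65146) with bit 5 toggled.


Step 1: 47694 | 65146 = 65150
Step 2: 65150 ^ (1 << 5) = 65150 ^ 32 = 65118

65118


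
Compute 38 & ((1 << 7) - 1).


38 & 127 = 38

38


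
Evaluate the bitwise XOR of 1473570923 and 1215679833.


0b1010111110101001110100001101011 ^ 0b1001000011101011100110101011001 = 0b11111101000010010010100110010 = 530654514

530654514


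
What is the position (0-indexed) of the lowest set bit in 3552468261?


0b11010011101111100101110100100101. Lowest set bit at position 0

0


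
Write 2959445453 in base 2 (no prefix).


2959445453 = 10110000011001011000110111001101 in binary

10110000011001011000110111001101


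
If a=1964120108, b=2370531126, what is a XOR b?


1964120108 ^ 2370531126 = 4166612762

4166612762


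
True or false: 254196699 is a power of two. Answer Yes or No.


0b1111001001101011101111011011. Multiple bits set => No

No


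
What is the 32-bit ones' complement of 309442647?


309442647 ^ 4294967295 = 3985524648

3985524648


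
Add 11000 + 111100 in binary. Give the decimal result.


11000 + 111100 = 1010100 = 84

84


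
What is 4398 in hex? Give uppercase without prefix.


4398 = 112E hex

112E


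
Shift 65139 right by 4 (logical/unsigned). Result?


0b1111111001110011 >> 4 = 0b111111100111 = 4071

4071


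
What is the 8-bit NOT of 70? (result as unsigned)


~0b1000110 = 0b10111001 = 185 (8-bit unsigned)

185


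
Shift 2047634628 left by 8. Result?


0b1111010000011000110110011000100 << 8 = 0b111101000001100011011001100010000000000 = 524194464768

524194464768


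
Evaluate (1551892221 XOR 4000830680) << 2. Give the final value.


Step 1: 1551892221 ^ 4000830680 = 2986879525
Step 2: 2986879525 << 2 = 11947518100

11947518100


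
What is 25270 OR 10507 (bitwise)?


0b110001010110110 | 0b10100100001011 = 0b110101110111111 = 27583

27583


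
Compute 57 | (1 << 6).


57 | (1 << 6) = 57 | 64 = 121

121


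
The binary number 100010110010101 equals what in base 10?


100010110010101 in decimal = 17813

17813


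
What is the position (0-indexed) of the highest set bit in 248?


0b11111000. Highest set bit at position 7

7


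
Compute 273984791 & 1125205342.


0b10000010101001010110100010111 & 0b1000011000100010100010101011110 = 0b100000000010100010110 = 1049878

1049878


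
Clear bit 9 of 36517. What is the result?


36517 & ~(1 << 9) = 36005

36005


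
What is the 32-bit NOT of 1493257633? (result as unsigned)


~0b1011001000000010100110110100001 = 0b10100110111111101011001001011110 = 2801709662 (32-bit unsigned)

2801709662


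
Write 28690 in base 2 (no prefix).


28690 = 111000000010010 in binary

111000000010010


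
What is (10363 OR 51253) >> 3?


Step 1: 10363 | 51253 = 59519
Step 2: 59519 >> 3 = 7439

7439


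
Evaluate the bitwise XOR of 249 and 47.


0b11111001 ^ 0b101111 = 0b11010110 = 214

214


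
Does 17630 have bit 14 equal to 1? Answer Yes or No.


0b100010011011110, bit 14 = 1. Yes

Yes


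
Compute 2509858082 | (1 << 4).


2509858082 | (1 << 4) = 2509858082 | 16 = 2509858098

2509858098


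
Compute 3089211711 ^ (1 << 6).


3089211711 ^ (1 << 6) = 3089211711 ^ 64 = 3089211775

3089211775


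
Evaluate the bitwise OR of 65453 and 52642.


0b1111111110101101 | 0b1100110110100010 = 0b1111111110101111 = 65455

65455


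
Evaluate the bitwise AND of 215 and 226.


0b11010111 & 0b11100010 = 0b11000010 = 194

194


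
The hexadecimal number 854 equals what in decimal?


854 hex = 2132 decimal

2132


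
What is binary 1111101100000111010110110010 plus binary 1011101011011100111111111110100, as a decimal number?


1111101100000111010110110010 + 1011101011011100111111111110100 = 1101101000111101111010110100110 = 1830745510

1830745510


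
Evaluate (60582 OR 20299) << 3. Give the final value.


Step 1: 60582 | 20299 = 61423
Step 2: 61423 << 3 = 491384

491384


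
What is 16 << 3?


0b10000 << 3 = 0b10000000 = 128

128


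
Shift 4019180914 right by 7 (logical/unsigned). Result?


0b11101111100011111101010101110010 >> 7 = 0b1110111110001111110101010 = 31399850

31399850


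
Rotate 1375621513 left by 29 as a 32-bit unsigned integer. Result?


Rotate 0b1010001111111100101000110001001 left by 29 (32-bit) = 0b101010001111111100101000110001 = 708823601

708823601


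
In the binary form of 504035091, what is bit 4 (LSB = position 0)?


0b11110000010101111011100010011, position 4 = 1

1


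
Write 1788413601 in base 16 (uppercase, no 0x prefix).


1788413601 = 6A9906A1 hex

6A9906A1


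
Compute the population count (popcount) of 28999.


0b111000101000111 has 8 set bits

8


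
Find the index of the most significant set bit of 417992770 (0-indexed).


0b11000111010100001000001000010. Highest set bit at position 28

28


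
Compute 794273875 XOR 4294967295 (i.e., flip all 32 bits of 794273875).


794273875 ^ 4294967295 = 3500693420

3500693420


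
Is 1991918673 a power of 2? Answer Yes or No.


0b1110110101110100100010001010001. Multiple bits set => No

No


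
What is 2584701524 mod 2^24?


2584701524 & 16777215 = 1010260

1010260


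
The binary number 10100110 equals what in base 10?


10100110 in decimal = 166

166


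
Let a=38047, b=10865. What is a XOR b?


38047 ^ 10865 = 48878

48878


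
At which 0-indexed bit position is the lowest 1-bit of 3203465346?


0b10111110111100010000000010000010. Lowest set bit at position 1

1


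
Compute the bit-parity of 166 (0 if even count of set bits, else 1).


0b10100110 has 4 ones => parity 0

0


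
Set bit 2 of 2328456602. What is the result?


2328456602 | (1 << 2) = 2328456602 | 4 = 2328456606

2328456606


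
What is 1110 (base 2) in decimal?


1110 in decimal = 14

14


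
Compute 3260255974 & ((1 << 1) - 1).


3260255974 & 1 = 0

0


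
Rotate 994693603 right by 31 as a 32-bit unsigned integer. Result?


Rotate 0b111011010010011101000111100011 right by 31 (32-bit) = 0b1110110100100111010001111000110 = 1989387206

1989387206


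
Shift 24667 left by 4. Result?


0b110000001011011 << 4 = 0b1100000010110110000 = 394672

394672


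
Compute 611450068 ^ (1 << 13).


611450068 ^ (1 << 13) = 611450068 ^ 8192 = 611441876

611441876


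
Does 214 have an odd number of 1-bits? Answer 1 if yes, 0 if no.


0b11010110 has 5 ones => parity 1

1


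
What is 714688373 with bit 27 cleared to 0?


714688373 & ~(1 << 27) = 580470645

580470645


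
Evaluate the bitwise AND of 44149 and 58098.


0b1010110001110101 & 0b1110001011110010 = 0b1010000001110000 = 41072

41072


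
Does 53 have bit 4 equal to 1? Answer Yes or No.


0b110101, bit 4 = 1. Yes

Yes


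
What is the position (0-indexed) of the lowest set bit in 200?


0b11001000. Lowest set bit at position 3

3


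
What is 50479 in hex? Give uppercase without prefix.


50479 = C52F hex

C52F


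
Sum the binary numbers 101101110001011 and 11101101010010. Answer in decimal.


101101110001011 + 11101101010010 = 1001011011011101 = 38621

38621


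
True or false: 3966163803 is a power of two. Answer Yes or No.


0b11101100011001101101101101011011. Multiple bits set => No

No


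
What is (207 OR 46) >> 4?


Step 1: 207 | 46 = 239
Step 2: 239 >> 4 = 14

14


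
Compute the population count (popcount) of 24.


0b11000 has 2 set bits

2


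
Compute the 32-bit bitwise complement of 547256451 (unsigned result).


~0b100000100111100111100010000011 = 0b11011111011000011000011101111100 = 3747710844 (32-bit unsigned)

3747710844


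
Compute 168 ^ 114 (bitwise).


0b10101000 ^ 0b1110010 = 0b11011010 = 218

218


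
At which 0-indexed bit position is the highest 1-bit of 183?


0b10110111. Highest set bit at position 7

7


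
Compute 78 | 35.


0b1001110 | 0b100011 = 0b1101111 = 111

111


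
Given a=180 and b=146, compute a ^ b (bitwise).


180 ^ 146 = 38

38


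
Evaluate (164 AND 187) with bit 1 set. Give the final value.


Step 1: 164 & 187 = 160
Step 2: 160 | (1 << 1) = 160 | 2 = 162

162


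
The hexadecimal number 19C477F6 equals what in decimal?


19C477F6 hex = 432306166 decimal

432306166


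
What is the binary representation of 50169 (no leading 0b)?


50169 = 1100001111111001 in binary

1100001111111001


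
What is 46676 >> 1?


0b1011011001010100 >> 1 = 0b101101100101010 = 23338

23338


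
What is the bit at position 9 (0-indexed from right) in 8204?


0b10000000001100, position 9 = 0

0


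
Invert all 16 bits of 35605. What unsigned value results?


35605 ^ 65535 = 29930

29930


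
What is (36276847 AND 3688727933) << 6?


Step 1: 36276847 & 3688727933 = 34177133
Step 2: 34177133 << 6 = 2187336512

2187336512


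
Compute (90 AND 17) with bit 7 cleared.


Step 1: 90 & 17 = 16
Step 2: 16 & ~(1 << 7) = 16

16


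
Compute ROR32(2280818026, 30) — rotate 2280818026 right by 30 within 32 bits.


Rotate 0b10000111111100101000010101101010 right by 30 (32-bit) = 0b11111110010100001010110101010 = 533337514

533337514


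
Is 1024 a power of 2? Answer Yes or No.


0b10000000000. Only one bit set => Yes

Yes


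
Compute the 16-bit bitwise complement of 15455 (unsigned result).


~0b11110001011111 = 0b1100001110100000 = 50080 (16-bit unsigned)

50080


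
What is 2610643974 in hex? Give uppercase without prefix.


2610643974 = 9B9B4406 hex

9B9B4406


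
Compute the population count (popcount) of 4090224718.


0b11110011110010111110000001001110 has 18 set bits

18


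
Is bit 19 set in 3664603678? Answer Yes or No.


0b11011010011011010110101000011110, bit 19 = 1. Yes

Yes


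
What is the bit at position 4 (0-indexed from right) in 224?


0b11100000, position 4 = 0

0


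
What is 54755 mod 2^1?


54755 & 1 = 1

1


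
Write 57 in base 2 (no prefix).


57 = 111001 in binary

111001


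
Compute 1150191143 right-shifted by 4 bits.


0b1000100100011101000011000100111 >> 4 = 0b100010010001110100001100010 = 71886946

71886946


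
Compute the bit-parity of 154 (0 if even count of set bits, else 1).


0b10011010 has 4 ones => parity 0

0


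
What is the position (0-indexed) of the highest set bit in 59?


0b111011. Highest set bit at position 5

5


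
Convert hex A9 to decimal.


A9 hex = 169 decimal

169


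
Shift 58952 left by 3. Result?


0b1110011001001000 << 3 = 0b1110011001001000000 = 471616

471616


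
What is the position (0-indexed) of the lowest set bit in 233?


0b11101001. Lowest set bit at position 0

0


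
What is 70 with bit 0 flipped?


70 ^ (1 << 0) = 70 ^ 1 = 71

71


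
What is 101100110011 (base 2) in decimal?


101100110011 in decimal = 2867

2867


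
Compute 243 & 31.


0b11110011 & 0b11111 = 0b10011 = 19

19


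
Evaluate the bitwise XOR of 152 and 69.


0b10011000 ^ 0b1000101 = 0b11011101 = 221

221


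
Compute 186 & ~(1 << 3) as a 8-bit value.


186 & ~(1 << 3) = 178

178


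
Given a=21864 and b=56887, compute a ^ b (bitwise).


21864 ^ 56887 = 35679

35679


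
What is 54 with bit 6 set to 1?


54 | (1 << 6) = 54 | 64 = 118

118


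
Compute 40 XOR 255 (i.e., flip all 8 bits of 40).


40 ^ 255 = 215

215


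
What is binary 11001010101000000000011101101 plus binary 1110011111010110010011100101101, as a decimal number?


11001010101000000000011101101 + 1110011111010110010011100101101 = 10001101001111110010100000011010 = 2369726490

2369726490


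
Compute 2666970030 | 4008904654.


0b10011110111101101011101110101110 | 0b11101110111100110000011111001110 = 0b11111110111101111011111111101110 = 4277649390

4277649390


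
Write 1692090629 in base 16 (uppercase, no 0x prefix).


1692090629 = 64DB4105 hex

64DB4105


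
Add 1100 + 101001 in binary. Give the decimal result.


1100 + 101001 = 110101 = 53

53


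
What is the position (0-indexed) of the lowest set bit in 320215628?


0b10011000101100001101001001100. Lowest set bit at position 2

2


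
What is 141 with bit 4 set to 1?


141 | (1 << 4) = 141 | 16 = 157

157


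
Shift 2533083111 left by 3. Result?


0b10010110111110111100011111100111 << 3 = 0b10010110111110111100011111100111000 = 20264664888

20264664888


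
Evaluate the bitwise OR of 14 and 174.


0b1110 | 0b10101110 = 0b10101110 = 174

174


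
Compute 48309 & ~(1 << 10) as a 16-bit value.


48309 & ~(1 << 10) = 47285

47285


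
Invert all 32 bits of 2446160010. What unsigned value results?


2446160010 ^ 4294967295 = 1848807285

1848807285


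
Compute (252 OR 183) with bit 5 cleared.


Step 1: 252 | 183 = 255
Step 2: 255 & ~(1 << 5) = 223

223


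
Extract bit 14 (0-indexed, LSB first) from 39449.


0b1001101000011001, position 14 = 0

0


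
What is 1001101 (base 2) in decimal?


1001101 in decimal = 77

77


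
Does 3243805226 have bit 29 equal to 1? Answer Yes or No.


0b11000001010110001000101000101010, bit 29 = 0. No

No


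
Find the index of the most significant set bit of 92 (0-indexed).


0b1011100. Highest set bit at position 6

6


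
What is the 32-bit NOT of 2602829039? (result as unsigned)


~0b10011011001001000000010011101111 = 0b1100100110110111111101100010000 = 1692138256 (32-bit unsigned)

1692138256


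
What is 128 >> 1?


0b10000000 >> 1 = 0b1000000 = 64

64


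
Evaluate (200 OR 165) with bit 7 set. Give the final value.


Step 1: 200 | 165 = 237
Step 2: 237 | (1 << 7) = 237 | 128 = 237

237


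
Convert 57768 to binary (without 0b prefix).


57768 = 1110000110101000 in binary

1110000110101000


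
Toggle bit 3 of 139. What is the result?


139 ^ (1 << 3) = 139 ^ 8 = 131

131


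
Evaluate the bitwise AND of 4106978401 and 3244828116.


0b11110100110010111000010001100001 & 0b11000001011010000010010111010100 = 0b11000000010010000000010001000000 = 3225945152

3225945152


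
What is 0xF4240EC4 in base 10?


F4240EC4 hex = 4096003780 decimal

4096003780


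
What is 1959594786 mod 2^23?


1959594786 & 8388607 = 5049122

5049122


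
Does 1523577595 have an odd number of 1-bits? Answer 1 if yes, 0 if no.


0b1011010110011111111001011111011 has 22 ones => parity 0

0


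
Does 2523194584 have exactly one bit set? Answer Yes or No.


0b10010110011001001110010011011000. Multiple bits set => No

No


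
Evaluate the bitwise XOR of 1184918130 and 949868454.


0b1000110101000000110101001110010 ^ 0b111000100111011101011110100110 = 0b1111110001111011011110111010100 = 2117975508

2117975508


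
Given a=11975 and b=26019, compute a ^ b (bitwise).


11975 ^ 26019 = 19300

19300


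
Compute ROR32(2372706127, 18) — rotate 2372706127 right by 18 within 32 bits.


Rotate 0b10001101011011001001111101001111 right by 18 (32-bit) = 0b100111110100111110001101011011 = 668197723

668197723


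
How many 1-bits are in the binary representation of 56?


0b111000 has 3 set bits

3


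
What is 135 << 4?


0b10000111 << 4 = 0b100001110000 = 2160

2160


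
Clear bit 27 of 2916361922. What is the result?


2916361922 & ~(1 << 27) = 2782144194

2782144194


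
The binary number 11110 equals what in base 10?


11110 in decimal = 30

30


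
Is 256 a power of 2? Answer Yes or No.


0b100000000. Only one bit set => Yes

Yes


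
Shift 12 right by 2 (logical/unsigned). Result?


0b1100 >> 2 = 0b11 = 3

3


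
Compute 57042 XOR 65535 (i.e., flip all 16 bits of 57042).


57042 ^ 65535 = 8493

8493


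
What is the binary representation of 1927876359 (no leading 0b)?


1927876359 = 1110010111010010000111100000111 in binary

1110010111010010000111100000111


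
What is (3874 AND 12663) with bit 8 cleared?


Step 1: 3874 & 12663 = 290
Step 2: 290 & ~(1 << 8) = 34

34


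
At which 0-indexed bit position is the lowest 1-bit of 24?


0b11000. Lowest set bit at position 3

3


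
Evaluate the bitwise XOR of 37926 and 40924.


0b1001010000100110 ^ 0b1001111111011100 = 0b101111111010 = 3066

3066


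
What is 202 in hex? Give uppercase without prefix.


202 = CA hex

CA


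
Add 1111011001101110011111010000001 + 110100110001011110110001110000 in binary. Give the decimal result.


1111011001101110011111010000001 + 110100110001011110110001110000 = 10101111111111010010101011110001 = 2952604401

2952604401


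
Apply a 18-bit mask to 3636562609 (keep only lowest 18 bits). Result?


3636562609 & 262143 = 101041

101041


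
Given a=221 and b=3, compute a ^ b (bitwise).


221 ^ 3 = 222

222


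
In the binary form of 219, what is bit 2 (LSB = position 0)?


0b11011011, position 2 = 0

0


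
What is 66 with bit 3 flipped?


66 ^ (1 << 3) = 66 ^ 8 = 74

74


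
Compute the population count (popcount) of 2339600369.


0b10001011011100110111011111110001 has 20 set bits

20


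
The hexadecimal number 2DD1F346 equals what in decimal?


2DD1F346 hex = 768734022 decimal

768734022


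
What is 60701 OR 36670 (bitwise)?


0b1110110100011101 | 0b1000111100111110 = 0b1110111100111111 = 61247

61247


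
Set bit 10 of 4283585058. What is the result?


4283585058 | (1 << 10) = 4283585058 | 1024 = 4283586082

4283586082


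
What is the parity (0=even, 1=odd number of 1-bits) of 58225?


0b1110001101110001 has 9 ones => parity 1

1


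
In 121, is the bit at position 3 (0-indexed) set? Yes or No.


0b1111001, bit 3 = 1. Yes

Yes


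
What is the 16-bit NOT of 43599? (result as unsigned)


~0b1010101001001111 = 0b101010110110000 = 21936 (16-bit unsigned)

21936


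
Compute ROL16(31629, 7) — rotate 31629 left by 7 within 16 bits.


Rotate 0b111101110001101 left by 7 (16-bit) = 0b1100011010111101 = 50877

50877


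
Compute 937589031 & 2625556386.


0b110111111000100111100100100111 & 0b10011100011111101100111110100010 = 0b10100011000100100100100100010 = 341985570

341985570


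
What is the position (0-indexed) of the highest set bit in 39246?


0b1001100101001110. Highest set bit at position 15

15


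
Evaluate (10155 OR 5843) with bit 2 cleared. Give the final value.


Step 1: 10155 | 5843 = 14331
Step 2: 14331 & ~(1 << 2) = 14331

14331


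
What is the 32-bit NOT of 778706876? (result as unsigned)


~0b101110011010100001111110111100 = 0b11010001100101011110000001000011 = 3516260419 (32-bit unsigned)

3516260419


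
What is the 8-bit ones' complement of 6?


6 ^ 255 = 249

249


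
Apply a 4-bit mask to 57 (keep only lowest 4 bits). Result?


57 & 15 = 9

9


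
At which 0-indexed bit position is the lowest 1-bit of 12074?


0b10111100101010. Lowest set bit at position 1

1


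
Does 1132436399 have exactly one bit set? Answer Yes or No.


0b1000011011111111001101110101111. Multiple bits set => No

No


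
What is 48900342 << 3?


0b10111010100010100011110110 << 3 = 0b10111010100010100011110110000 = 391202736

391202736


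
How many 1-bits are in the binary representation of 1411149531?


0b1010100000111000110111011011011 has 17 set bits

17


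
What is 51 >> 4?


0b110011 >> 4 = 0b11 = 3

3


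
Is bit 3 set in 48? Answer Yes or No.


0b110000, bit 3 = 0. No

No


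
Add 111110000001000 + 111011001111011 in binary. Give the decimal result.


111110000001000 + 111011001111011 = 1111001010000011 = 62083

62083


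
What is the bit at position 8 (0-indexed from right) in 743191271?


0b101100010011000011001011100111, position 8 = 0

0


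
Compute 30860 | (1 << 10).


30860 | (1 << 10) = 30860 | 1024 = 31884

31884


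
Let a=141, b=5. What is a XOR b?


141 ^ 5 = 136

136


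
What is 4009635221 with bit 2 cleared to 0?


4009635221 & ~(1 << 2) = 4009635217

4009635217


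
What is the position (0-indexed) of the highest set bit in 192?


0b11000000. Highest set bit at position 7

7


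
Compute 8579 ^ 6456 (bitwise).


0b10000110000011 ^ 0b1100100111000 = 0b11100010111011 = 14523

14523


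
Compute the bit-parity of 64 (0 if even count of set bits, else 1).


0b1000000 has 1 ones => parity 1

1


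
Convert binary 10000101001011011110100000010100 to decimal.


10000101001011011110100000010100 in decimal = 2234378260

2234378260


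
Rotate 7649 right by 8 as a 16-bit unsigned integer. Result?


Rotate 0b1110111100001 right by 8 (16-bit) = 0b1110000100011101 = 57629

57629


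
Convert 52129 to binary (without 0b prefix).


52129 = 1100101110100001 in binary

1100101110100001


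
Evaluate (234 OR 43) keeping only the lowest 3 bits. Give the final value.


Step 1: 234 | 43 = 235
Step 2: 235 & 7 = 3

3


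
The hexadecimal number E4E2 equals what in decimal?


E4E2 hex = 58594 decimal

58594


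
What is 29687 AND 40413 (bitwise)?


0b111001111110111 & 0b1001110111011101 = 0b1000111010101 = 4565

4565


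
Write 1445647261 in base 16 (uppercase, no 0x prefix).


1445647261 = 562AD39D hex

562AD39D


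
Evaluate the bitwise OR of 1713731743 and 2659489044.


0b1100110001001010111100010011111 | 0b10011110100001001001010100010100 = 0b11111110101001011111110110011111 = 4272291231

4272291231


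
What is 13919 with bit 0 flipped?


13919 ^ (1 << 0) = 13919 ^ 1 = 13918

13918


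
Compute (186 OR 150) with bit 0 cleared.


Step 1: 186 | 150 = 190
Step 2: 190 & ~(1 << 0) = 190

190


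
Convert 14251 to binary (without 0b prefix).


14251 = 11011110101011 in binary

11011110101011


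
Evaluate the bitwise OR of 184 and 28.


0b10111000 | 0b11100 = 0b10111100 = 188

188


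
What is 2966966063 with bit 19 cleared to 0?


2966966063 & ~(1 << 19) = 2966441775

2966441775


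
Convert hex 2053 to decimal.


2053 hex = 8275 decimal

8275


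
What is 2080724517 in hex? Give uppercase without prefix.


2080724517 = 7C055625 hex

7C055625


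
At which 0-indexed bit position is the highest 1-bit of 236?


0b11101100. Highest set bit at position 7

7


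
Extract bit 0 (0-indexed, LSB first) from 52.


0b110100, position 0 = 0

0


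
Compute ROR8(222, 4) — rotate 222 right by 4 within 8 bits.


Rotate 0b11011110 right by 4 (8-bit) = 0b11101101 = 237

237


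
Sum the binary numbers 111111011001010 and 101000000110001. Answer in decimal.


111111011001010 + 101000000110001 = 1100111011111011 = 52987

52987


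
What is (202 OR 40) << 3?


Step 1: 202 | 40 = 234
Step 2: 234 << 3 = 1872

1872


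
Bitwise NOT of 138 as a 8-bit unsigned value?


~0b10001010 = 0b1110101 = 117 (8-bit unsigned)

117


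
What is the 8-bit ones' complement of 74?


74 ^ 255 = 181

181


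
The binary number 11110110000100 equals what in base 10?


11110110000100 in decimal = 15748

15748


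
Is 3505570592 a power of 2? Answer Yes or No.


0b11010000111100101100001100100000. Multiple bits set => No

No


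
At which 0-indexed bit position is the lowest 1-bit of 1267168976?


0b1001011100001110111011011010000. Lowest set bit at position 4

4


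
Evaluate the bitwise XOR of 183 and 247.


0b10110111 ^ 0b11110111 = 0b1000000 = 64

64


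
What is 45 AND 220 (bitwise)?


0b101101 & 0b11011100 = 0b1100 = 12

12


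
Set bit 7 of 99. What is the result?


99 | (1 << 7) = 99 | 128 = 227

227


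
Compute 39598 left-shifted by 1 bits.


0b1001101010101110 << 1 = 0b10011010101011100 = 79196

79196


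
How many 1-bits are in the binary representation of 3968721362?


0b11101100100011011110000111010010 has 17 set bits

17


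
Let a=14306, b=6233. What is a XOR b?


14306 ^ 6233 = 12219

12219


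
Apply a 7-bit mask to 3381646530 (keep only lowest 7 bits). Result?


3381646530 & 127 = 66

66


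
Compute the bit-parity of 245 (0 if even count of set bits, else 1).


0b11110101 has 6 ones => parity 0

0


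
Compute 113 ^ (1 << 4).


113 ^ (1 << 4) = 113 ^ 16 = 97

97


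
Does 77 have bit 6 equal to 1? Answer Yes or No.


0b1001101, bit 6 = 1. Yes

Yes


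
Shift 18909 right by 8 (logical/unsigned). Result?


0b100100111011101 >> 8 = 0b1001001 = 73

73


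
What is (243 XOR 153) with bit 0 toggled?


Step 1: 243 ^ 153 = 106
Step 2: 106 ^ (1 << 0) = 106 ^ 1 = 107

107


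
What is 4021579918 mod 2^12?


4021579918 & 4095 = 142

142


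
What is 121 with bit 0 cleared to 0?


121 & ~(1 << 0) = 120

120


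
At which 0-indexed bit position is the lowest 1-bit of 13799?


0b11010111100111. Lowest set bit at position 0

0


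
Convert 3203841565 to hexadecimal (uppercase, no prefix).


3203841565 = BEF6BE1D hex

BEF6BE1D


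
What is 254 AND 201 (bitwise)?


0b11111110 & 0b11001001 = 0b11001000 = 200

200


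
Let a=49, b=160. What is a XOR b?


49 ^ 160 = 145

145


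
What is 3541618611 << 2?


0b11010011000110001100111110110011 << 2 = 0b1101001100011000110011111011001100 = 14166474444

14166474444


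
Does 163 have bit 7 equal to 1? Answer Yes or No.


0b10100011, bit 7 = 1. Yes

Yes


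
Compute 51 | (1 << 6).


51 | (1 << 6) = 51 | 64 = 115

115


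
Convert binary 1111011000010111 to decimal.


1111011000010111 in decimal = 62999

62999


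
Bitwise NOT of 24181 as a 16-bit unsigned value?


~0b101111001110101 = 0b1010000110001010 = 41354 (16-bit unsigned)

41354


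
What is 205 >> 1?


0b11001101 >> 1 = 0b1100110 = 102

102


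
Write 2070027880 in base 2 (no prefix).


2070027880 = 1111011011000100001111001101000 in binary

1111011011000100001111001101000


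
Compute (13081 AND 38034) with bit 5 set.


Step 1: 13081 & 38034 = 4112
Step 2: 4112 | (1 << 5) = 4112 | 32 = 4144

4144


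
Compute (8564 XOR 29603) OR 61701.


Step 1: 8564 ^ 29603 = 21207
Step 2: 21207 | 61701 = 62423

62423


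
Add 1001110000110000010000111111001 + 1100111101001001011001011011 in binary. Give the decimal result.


1001110000110000010000111111001 + 1100111101001001011001011011 = 1011011000011001011100001010100 = 1527560276

1527560276


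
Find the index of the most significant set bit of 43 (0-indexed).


0b101011. Highest set bit at position 5

5


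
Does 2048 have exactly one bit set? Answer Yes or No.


0b100000000000. Only one bit set => Yes

Yes


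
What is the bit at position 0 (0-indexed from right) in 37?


0b100101, position 0 = 1

1


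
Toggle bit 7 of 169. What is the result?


169 ^ (1 << 7) = 169 ^ 128 = 41

41


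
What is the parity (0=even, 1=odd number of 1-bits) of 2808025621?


0b10100111010111110001001000010101 has 16 ones => parity 0

0


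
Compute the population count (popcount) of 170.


0b10101010 has 4 set bits

4


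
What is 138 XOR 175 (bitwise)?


0b10001010 ^ 0b10101111 = 0b100101 = 37

37


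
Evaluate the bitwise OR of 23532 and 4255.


0b101101111101100 | 0b1000010011111 = 0b101101111111111 = 23551

23551


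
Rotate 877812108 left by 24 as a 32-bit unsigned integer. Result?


Rotate 0b110100010100100101100110001100 left by 24 (32-bit) = 0b10001100001101000101001001011001 = 2352239193

2352239193


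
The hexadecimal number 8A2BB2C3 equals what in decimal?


8A2BB2C3 hex = 2318119619 decimal

2318119619


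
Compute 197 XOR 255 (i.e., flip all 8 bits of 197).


197 ^ 255 = 58

58


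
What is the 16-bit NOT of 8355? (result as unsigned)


~0b10000010100011 = 0b1101111101011100 = 57180 (16-bit unsigned)

57180


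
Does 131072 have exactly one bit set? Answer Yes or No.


0b100000000000000000. Only one bit set => Yes

Yes


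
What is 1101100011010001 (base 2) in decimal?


1101100011010001 in decimal = 55505

55505


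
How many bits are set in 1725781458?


0b1100110110111010101010111010010 has 18 set bits

18


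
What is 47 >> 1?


0b101111 >> 1 = 0b10111 = 23

23


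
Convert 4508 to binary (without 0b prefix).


4508 = 1000110011100 in binary

1000110011100


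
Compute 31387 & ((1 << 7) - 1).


31387 & 127 = 27

27


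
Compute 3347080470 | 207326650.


0b11000111100000000110010100010110 | 0b1100010110111000110110111010 = 0b11001111110110111110110110111110 = 3487296958

3487296958


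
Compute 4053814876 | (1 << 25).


4053814876 | (1 << 25) = 4053814876 | 33554432 = 4087369308

4087369308


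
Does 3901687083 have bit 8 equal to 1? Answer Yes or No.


0b11101000100011110000010100101011, bit 8 = 1. Yes

Yes


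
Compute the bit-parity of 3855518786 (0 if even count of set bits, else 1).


0b11100101110011101000110001000010 has 15 ones => parity 1

1


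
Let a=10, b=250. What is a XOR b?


10 ^ 250 = 240

240


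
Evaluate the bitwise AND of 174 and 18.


0b10101110 & 0b10010 = 0b10 = 2

2


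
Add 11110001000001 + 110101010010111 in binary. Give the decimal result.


11110001000001 + 110101010010111 = 1010011011011000 = 42712

42712


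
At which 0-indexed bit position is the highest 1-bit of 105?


0b1101001. Highest set bit at position 6

6


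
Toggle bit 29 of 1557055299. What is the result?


1557055299 ^ (1 << 29) = 1557055299 ^ 536870912 = 2093926211

2093926211


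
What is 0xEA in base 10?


EA hex = 234 decimal

234


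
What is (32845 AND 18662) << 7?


Step 1: 32845 & 18662 = 68
Step 2: 68 << 7 = 8704

8704


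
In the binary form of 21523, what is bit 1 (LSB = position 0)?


0b101010000010011, position 1 = 1

1


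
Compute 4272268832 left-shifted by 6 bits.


0b11111110101001011010011000100000 << 6 = 0b11111110101001011010011000100000000000 = 273425205248

273425205248


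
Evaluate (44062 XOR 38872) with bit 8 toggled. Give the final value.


Step 1: 44062 ^ 38872 = 15302
Step 2: 15302 ^ (1 << 8) = 15302 ^ 256 = 15046

15046


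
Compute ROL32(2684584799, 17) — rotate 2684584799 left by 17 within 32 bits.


Rotate 0b10100000000000111000001101011111 left by 17 (32-bit) = 0b110101111110100000000000111 = 113197063

113197063


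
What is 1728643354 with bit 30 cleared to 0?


1728643354 & ~(1 << 30) = 654901530

654901530


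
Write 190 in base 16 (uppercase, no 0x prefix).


190 = BE hex

BE


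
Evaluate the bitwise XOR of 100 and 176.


0b1100100 ^ 0b10110000 = 0b11010100 = 212

212


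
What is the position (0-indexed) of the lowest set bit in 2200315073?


0b10000011001001100010010011000001. Lowest set bit at position 0

0


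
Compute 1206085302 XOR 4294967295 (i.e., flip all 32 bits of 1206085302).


1206085302 ^ 4294967295 = 3088881993

3088881993


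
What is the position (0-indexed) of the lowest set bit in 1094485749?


0b1000001001111001000011011110101. Lowest set bit at position 0

0


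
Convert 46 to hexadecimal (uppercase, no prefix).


46 = 2E hex

2E


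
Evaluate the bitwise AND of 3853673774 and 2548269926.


0b11100101101100100110010100101110 & 0b10010111111000111000001101100110 = 0b10000101101000100000000100100110 = 2241986854

2241986854


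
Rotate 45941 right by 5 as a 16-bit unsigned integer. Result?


Rotate 0b1011001101110101 right by 5 (16-bit) = 0b1010110110011011 = 44443

44443


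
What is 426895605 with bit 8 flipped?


426895605 ^ (1 << 8) = 426895605 ^ 256 = 426895861

426895861


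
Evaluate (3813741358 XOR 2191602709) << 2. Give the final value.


Step 1: 3813741358 ^ 2191602709 = 1643128635
Step 2: 1643128635 << 2 = 6572514540

6572514540


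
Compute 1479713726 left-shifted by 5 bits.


0b1011000001100101010001110111110 << 5 = 0b101100000110010101000111011111000000 = 47350839232

47350839232


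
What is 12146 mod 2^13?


12146 & 8191 = 3954

3954


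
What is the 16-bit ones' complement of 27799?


27799 ^ 65535 = 37736

37736


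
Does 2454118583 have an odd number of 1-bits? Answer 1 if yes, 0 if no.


0b10010010010001101110000010110111 has 15 ones => parity 1

1


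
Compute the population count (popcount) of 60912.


0b1110110111110000 has 10 set bits

10


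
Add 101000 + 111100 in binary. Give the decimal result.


101000 + 111100 = 1100100 = 100

100


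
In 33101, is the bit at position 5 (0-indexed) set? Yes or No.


0b1000000101001101, bit 5 = 0. No

No


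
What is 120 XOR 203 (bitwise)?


0b1111000 ^ 0b11001011 = 0b10110011 = 179

179


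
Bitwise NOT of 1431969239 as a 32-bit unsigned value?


~0b1010101010110100001110111010111 = 0b10101010101001011110001000101000 = 2862998056 (32-bit unsigned)

2862998056


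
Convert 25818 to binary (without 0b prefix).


25818 = 110010011011010 in binary

110010011011010


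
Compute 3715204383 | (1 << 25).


3715204383 | (1 << 25) = 3715204383 | 33554432 = 3748758815

3748758815


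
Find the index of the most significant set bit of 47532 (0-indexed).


0b1011100110101100. Highest set bit at position 15

15


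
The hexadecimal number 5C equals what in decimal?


5C hex = 92 decimal

92


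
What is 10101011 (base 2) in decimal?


10101011 in decimal = 171

171


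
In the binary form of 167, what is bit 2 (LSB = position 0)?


0b10100111, position 2 = 1

1


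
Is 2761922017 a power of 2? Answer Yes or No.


0b10100100100111111001010111100001. Multiple bits set => No

No


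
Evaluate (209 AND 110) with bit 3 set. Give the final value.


Step 1: 209 & 110 = 64
Step 2: 64 | (1 << 3) = 64 | 8 = 72

72


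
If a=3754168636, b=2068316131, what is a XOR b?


3754168636 ^ 2068316131 = 2760109791

2760109791


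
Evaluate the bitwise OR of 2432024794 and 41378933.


0b10010000111101011100000011011010 | 0b10011101110110010001110101 = 0b10010010111101111110010011111111 = 2465719551

2465719551


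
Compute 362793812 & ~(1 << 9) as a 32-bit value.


362793812 & ~(1 << 9) = 362793300

362793300


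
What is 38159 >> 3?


0b1001010100001111 >> 3 = 0b1001010100001 = 4769

4769


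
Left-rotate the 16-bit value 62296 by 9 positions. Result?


Rotate 0b1111001101011000 left by 9 (16-bit) = 0b1011000111100110 = 45542

45542


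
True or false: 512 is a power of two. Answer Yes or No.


0b1000000000. Only one bit set => Yes

Yes


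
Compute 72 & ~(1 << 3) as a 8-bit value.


72 & ~(1 << 3) = 64

64


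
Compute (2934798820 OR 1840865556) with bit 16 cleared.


Step 1: 2934798820 | 1840865556 = 4026366452
Step 2: 4026366452 & ~(1 << 16) = 4026300916

4026300916
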